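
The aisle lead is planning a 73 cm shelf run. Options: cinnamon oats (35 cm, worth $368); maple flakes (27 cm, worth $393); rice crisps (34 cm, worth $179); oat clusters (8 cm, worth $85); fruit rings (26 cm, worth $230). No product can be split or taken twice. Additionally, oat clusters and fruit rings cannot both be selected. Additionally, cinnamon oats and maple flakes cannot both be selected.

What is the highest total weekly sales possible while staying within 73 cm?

Taking maple flakes + rice crisps + oat clusters: 69 cm used, 657 in weekly sales.
That's the maximum — no feasible swap from here does better than 657.

657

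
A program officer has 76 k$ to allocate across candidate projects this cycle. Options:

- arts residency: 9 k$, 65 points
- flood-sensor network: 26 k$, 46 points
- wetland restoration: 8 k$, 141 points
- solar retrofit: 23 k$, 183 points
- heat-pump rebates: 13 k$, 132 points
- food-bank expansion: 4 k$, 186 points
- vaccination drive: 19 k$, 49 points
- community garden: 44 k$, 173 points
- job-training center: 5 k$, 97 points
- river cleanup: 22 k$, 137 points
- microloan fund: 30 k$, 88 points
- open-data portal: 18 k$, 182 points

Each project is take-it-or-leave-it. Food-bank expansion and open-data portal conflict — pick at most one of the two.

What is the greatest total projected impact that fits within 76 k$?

876

By projected impact per k$: food-bank expansion 46.50, job-training center 19.40, wetland restoration 17.62, heat-pump rebates 10.15 lead.
Taking wetland restoration + solar retrofit + heat-pump rebates + food-bank expansion + job-training center + river cleanup: 75 k$ used, 876 in projected impact.
An exhaustive check of the 4096 subsets confirms 876.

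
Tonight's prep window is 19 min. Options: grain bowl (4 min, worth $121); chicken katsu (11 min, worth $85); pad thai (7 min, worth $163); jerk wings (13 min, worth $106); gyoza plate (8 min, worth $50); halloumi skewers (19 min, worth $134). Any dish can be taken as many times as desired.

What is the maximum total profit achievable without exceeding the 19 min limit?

Filling by ratio: 4×grain bowl for 484, with 3 min left unused.
Replace grain bowl with pad thai: the trade gains 42 net, giving 526 at 19 min.
Every other selection either busts 19 min or fails to beat 526.

526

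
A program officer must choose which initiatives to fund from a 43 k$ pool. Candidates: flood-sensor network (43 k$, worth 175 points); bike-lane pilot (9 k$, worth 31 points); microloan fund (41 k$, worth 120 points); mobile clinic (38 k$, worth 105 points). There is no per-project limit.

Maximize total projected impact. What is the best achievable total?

Flood-sensor network uses 43 of the 43 k$ and totals 175.

175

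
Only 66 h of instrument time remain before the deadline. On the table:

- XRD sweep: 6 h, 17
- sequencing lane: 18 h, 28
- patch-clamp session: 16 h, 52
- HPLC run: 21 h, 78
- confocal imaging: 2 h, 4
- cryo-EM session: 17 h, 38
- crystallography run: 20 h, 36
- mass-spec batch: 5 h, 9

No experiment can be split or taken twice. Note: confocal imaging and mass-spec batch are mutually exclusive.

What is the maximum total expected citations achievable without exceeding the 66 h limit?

Taking the top-ratio experiments first gives XRD sweep + patch-clamp session + HPLC run + confocal imaging + cryo-EM session for 189 (62 h).
Dropping confocal imaging frees 2 h; slotting in mass-spec batch (5 h) lifts the total to 194 at 65 h.
Every other selection either busts 66 h or breaks a pairing rule or fails to beat 194.

194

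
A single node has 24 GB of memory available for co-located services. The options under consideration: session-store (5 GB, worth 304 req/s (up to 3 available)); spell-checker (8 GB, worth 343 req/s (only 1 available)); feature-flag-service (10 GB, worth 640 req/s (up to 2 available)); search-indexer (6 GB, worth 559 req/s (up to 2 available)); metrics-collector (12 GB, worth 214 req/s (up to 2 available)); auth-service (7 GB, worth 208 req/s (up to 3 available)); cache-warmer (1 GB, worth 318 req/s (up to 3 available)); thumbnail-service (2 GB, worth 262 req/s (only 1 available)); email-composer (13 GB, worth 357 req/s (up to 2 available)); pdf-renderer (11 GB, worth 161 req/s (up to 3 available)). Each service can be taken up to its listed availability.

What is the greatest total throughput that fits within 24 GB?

Taking session-store + 2×search-indexer + 3×cache-warmer + thumbnail-service: 22 GB used, 2638 in throughput.
No other feasible combination exceeds 2638.

2638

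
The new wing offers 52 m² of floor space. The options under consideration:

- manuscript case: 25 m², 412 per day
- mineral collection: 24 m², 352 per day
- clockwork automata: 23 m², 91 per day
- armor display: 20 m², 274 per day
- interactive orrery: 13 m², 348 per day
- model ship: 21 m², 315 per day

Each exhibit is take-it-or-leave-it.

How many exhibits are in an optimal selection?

2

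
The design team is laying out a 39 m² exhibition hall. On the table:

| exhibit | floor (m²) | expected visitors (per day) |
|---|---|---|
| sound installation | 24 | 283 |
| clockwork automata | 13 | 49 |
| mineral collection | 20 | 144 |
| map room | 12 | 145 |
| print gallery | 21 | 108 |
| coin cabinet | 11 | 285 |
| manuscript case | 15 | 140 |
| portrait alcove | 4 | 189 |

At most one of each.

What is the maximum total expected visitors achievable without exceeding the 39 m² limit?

757

Taking the top-ratio exhibits first gives map room + coin cabinet + portrait alcove for 619 (27 m²).
Dropping map room frees 12 m²; slotting in sound installation (24 m²) lifts the total to 757 at 39 m².
Next best is map room + coin cabinet + portrait alcove at 619 (27 m²) — short by 138.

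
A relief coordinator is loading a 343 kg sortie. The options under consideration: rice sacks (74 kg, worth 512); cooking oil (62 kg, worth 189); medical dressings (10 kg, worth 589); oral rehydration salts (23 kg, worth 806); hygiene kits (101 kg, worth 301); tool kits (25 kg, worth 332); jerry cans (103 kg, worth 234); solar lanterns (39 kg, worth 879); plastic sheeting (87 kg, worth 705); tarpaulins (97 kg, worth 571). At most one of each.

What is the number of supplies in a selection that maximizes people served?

7

The maximum people served within 343 kg is 4071.
cooking oil + medical dressings + oral rehydration salts + tool kits + solar lanterns + plastic sheeting + tarpaulins hits 4071 at 343 kg.
All optima have 7 supplies.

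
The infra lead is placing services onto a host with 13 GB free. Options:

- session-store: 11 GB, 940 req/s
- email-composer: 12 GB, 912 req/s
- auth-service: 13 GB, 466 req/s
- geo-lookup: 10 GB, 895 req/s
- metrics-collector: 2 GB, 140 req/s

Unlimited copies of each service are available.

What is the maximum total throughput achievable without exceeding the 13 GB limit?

1080

A density-first pass picks geo-lookup + metrics-collector — 1035 at 12 GB.
The 10 GB tied up in geo-lookup is better spent on session-store — total rises to 1080 (13 GB).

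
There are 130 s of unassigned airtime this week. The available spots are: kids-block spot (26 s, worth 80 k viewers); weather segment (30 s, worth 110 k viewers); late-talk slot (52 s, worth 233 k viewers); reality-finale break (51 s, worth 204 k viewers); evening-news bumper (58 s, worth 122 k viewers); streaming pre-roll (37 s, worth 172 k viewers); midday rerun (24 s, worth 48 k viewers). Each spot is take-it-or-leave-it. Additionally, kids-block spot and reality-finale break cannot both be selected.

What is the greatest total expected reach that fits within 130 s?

515

Weather segment + late-talk slot + streaming pre-roll uses 119 of the 130 s and totals 515.
The closest alternative, weather segment + reality-finale break + streaming pre-roll, reaches only 486.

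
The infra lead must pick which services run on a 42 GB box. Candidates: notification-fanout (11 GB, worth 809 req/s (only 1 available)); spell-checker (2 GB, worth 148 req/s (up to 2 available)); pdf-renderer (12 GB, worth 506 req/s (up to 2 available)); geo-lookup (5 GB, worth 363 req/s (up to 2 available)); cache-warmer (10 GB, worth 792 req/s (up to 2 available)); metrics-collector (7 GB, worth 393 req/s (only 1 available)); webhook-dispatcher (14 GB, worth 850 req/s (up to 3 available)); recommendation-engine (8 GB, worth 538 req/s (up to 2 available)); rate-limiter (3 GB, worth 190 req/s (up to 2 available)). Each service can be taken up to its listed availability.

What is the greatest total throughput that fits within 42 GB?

3144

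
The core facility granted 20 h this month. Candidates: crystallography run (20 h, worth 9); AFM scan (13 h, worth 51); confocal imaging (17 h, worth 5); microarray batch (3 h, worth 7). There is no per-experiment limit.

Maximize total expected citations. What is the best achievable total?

65

Ranking by ratio (expected citations/h): AFM scan 3.92, microarray batch 2.33, crystallography run 0.45, confocal imaging 0.29.
Best packing: AFM scan + 2×microarray batch — 19 h, 65 total.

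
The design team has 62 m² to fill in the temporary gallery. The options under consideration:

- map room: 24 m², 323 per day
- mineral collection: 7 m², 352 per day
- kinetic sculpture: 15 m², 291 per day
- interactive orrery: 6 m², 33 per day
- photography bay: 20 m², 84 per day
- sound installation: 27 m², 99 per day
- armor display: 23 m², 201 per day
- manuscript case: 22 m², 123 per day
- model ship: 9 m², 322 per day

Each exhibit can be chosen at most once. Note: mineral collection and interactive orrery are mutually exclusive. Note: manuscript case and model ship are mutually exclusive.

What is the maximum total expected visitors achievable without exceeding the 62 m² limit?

1288

Taking map room + mineral collection + kinetic sculpture + model ship: 55 m² used, 1288 in expected visitors.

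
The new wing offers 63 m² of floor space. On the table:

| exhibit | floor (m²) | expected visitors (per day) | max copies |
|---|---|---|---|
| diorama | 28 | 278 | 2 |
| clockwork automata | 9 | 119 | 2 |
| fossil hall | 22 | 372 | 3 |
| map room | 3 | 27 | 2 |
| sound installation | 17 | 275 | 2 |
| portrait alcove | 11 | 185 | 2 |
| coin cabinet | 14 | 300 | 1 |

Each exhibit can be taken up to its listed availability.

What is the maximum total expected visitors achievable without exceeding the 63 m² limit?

Density check — coin cabinet 21.43, fossil hall 16.91, portrait alcove 16.82, sound installation 16.18 are the best per m².
2×fossil hall + map room + coin cabinet uses 61 of the 63 m² and totals 1071.
Nothing else within 63 m² beats 1071.

1071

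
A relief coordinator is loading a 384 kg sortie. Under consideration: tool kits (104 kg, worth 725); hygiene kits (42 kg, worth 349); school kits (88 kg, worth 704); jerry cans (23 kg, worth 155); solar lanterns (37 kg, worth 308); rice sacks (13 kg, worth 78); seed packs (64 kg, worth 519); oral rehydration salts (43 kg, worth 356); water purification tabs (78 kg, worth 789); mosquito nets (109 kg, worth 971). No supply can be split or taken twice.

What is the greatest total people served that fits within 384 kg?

3339

The ratio heuristic lands on hygiene kits + solar lanterns + seed packs + oral rehydration salts + water purification tabs + mosquito nets (3292) but leaves 11 kg idle.
Replace hygiene kits and solar lanterns with school kits: the trade gains 47 net, giving 3339 at 382 kg.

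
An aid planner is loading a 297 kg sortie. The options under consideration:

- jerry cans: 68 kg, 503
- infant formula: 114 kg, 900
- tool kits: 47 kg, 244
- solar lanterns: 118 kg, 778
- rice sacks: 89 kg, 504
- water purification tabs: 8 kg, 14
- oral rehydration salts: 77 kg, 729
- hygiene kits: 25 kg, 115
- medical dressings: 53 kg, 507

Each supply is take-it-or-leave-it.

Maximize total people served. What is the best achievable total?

Taking infant formula + tool kits + oral rehydration salts + medical dressings: 291 kg used, 2380 in people served.
An exhaustive check of the 512 subsets confirms 2380.

2380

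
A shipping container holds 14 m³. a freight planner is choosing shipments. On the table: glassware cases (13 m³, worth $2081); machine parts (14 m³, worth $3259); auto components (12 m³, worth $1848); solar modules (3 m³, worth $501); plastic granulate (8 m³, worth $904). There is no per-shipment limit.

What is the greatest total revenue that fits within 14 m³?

Density check — machine parts 232.79, solar modules 167.00, glassware cases 160.08 are the best per m³.
The ratio ordering already packs tightly: machine parts, 14 m³, 3259.

3259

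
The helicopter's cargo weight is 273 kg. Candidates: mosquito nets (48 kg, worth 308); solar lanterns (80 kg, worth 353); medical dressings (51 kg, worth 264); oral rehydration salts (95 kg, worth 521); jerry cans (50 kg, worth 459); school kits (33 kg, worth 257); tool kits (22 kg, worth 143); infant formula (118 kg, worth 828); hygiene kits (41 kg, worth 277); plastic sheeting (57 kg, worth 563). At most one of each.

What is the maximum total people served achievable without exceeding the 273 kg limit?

2158

Density check — plastic sheeting 9.88, jerry cans 9.18, school kits 7.79 are the best per kg.
Greedy by ratio would take jerry cans + school kits + infant formula + plastic sheeting: 258 kg used, total 2107.
Replace school kits with mosquito nets: the trade gains 51 net, giving 2158 at 273 kg.
Every other selection either busts 273 kg or fails to beat 2158.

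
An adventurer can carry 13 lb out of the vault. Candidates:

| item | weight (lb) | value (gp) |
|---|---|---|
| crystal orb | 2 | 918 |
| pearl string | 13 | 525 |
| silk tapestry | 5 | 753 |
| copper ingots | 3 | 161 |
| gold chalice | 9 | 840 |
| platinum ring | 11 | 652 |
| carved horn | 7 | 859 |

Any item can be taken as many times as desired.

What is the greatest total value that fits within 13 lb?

Best packing: 6×crystal orb — 12 lb, 5508 total.
That's the maximum — no swap from here does better than 5508.

5508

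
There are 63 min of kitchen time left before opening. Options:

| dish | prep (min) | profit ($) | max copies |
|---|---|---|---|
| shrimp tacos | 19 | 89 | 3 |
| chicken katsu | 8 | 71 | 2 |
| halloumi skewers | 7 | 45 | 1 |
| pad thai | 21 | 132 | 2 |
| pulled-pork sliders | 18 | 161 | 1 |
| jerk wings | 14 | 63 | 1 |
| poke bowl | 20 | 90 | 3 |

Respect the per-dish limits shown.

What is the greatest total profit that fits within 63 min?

Density check — pulled-pork sliders 8.94, chicken katsu 8.88, halloumi skewers 6.43 are the best per min.
Best packing: 2×chicken katsu + halloumi skewers + pad thai + pulled-pork sliders — 62 min, 480 total.
Every other selection either busts 63 min or exceeds an availability limit or fails to beat 480.

480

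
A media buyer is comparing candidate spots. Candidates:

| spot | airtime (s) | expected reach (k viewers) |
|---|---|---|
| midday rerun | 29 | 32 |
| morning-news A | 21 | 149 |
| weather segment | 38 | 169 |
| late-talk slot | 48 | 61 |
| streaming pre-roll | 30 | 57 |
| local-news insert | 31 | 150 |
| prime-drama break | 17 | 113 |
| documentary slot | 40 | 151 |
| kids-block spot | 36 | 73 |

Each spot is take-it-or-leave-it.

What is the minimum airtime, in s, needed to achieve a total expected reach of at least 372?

Look for the lowest-airtime combination reaching 372.
morning-news A + local-news insert + prime-drama break reaches 412 using 69 s.
Any bundle with less than 69 s falls short of 372.

69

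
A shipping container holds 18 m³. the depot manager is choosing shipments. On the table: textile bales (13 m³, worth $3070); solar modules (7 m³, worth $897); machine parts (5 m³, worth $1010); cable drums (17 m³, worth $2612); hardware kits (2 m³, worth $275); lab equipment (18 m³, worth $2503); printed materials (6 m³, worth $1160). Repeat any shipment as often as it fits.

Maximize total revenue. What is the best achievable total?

The ratio ordering already packs tightly: textile bales + machine parts, 18 m³, 4080.

4080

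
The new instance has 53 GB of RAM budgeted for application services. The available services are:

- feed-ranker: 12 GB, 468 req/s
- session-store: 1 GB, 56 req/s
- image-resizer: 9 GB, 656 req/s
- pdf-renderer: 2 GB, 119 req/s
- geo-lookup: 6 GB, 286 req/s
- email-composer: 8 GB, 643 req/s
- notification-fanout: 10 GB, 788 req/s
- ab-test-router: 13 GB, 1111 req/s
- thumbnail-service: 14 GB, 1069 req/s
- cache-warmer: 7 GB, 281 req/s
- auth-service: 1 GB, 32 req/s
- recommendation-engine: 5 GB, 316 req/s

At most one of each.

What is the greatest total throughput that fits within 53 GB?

4102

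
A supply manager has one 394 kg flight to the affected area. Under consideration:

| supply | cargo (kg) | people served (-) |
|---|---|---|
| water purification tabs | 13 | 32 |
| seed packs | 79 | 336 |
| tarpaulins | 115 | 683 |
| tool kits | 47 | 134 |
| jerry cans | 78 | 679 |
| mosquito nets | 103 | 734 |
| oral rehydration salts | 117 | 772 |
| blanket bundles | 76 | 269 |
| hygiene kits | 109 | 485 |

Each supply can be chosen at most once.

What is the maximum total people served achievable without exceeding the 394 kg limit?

Best packing: water purification tabs + seed packs + jerry cans + mosquito nets + oral rehydration salts — 390 kg, 2553 total.
An exhaustive check of the 512 subsets confirms 2553.

2553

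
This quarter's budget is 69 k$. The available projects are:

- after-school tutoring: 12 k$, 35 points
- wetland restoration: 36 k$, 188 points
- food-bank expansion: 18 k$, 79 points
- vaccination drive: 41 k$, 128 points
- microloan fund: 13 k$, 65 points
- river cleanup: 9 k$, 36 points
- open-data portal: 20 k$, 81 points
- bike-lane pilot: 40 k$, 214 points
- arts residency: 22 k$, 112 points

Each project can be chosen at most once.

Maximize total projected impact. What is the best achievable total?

Greedy by ratio would take bike-lane pilot + arts residency: 62 k$ used, total 326.
Replace bike-lane pilot with wetland restoration + river cleanup: the trade gains 10 net, giving 336 at 67 k$.
That's the maximum — no swap from here does better than 336.

336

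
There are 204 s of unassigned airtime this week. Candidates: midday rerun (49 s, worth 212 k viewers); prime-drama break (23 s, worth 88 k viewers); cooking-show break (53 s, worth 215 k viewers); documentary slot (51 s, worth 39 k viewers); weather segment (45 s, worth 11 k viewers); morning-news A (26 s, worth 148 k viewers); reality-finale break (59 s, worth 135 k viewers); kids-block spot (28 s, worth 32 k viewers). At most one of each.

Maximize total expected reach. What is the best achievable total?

710

Density check — morning-news A 5.69, midday rerun 4.33, cooking-show break 4.06, prime-drama break 3.83 are the best per s.
Taking the top-ratio spots first gives midday rerun + prime-drama break + cooking-show break + morning-news A + kids-block spot for 695 (179 s).
Replace prime-drama break and kids-block spot with reality-finale break: the trade gains 15 net, giving 710 at 187 s.
Runner-up midday rerun + prime-drama break + cooking-show break + documentary slot + morning-news A tops out at 702.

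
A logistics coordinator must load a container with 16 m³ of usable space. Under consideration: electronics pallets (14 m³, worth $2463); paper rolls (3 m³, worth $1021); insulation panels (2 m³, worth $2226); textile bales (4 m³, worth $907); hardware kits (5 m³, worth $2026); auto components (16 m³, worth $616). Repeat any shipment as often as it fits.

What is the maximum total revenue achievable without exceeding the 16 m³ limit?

17808

Density check — insulation panels 1113.00, hardware kits 405.20, paper rolls 340.33, textile bales 226.75 are the best per m³.
The ratio ordering already packs tightly: 8×insulation panels, 16 m³, 17808.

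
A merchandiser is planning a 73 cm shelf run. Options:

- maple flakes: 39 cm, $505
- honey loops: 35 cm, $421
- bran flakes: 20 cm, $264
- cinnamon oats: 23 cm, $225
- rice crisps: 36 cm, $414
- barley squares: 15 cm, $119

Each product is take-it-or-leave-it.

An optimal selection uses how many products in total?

Optimal total is 835.
honey loops + rice crisps hits 835 at 71 cm.
Any selection reaching 835 contains exactly 2 products.

2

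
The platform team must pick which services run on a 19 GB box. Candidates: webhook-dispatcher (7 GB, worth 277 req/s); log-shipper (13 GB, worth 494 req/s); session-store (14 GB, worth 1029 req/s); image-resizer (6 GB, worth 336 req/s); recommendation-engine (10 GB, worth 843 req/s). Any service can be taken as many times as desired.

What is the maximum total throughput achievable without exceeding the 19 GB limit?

By throughput per GB: recommendation-engine 84.30, session-store 73.50, image-resizer 56.00 lead.
The ratio ordering already packs tightly: image-resizer + recommendation-engine, 16 GB, 1179.
The spare 3 GB is too small for any remaining service, and no exchange beats 1179.

1179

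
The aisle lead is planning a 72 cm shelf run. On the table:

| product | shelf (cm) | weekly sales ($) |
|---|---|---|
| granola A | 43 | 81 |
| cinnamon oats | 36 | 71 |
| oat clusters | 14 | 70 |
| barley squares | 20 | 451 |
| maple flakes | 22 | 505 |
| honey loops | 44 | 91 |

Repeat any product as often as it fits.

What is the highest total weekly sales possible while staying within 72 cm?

1515

Density check — maple flakes 22.95, barley squares 22.55, oat clusters 5.00, honey loops 2.07 are the best per cm.
The ratio ordering already packs tightly: 3×maple flakes, 66 cm, 1515.
The spare 6 cm is too small for any remaining product, and no exchange beats 1515.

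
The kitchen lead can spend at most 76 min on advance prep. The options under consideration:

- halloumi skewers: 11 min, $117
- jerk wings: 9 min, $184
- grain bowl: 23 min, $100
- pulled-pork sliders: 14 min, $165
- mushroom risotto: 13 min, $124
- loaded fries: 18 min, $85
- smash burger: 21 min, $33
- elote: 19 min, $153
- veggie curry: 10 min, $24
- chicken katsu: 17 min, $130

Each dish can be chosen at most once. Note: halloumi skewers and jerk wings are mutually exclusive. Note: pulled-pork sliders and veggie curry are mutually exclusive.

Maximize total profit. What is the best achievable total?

Best packing: jerk wings + pulled-pork sliders + mushroom risotto + elote + chicken katsu — 72 min, 756 total.
Next best is jerk wings + pulled-pork sliders + mushroom risotto + loaded fries + elote at 711 (73 min) — short by 45.

756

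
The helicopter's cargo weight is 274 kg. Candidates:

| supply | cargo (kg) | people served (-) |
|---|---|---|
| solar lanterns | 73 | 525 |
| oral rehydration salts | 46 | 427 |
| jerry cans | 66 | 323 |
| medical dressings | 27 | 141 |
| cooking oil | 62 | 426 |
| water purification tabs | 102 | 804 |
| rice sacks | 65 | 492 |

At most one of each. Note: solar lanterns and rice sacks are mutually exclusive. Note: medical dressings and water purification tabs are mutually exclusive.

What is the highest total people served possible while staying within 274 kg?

Solar lanterns + oral rehydration salts + jerry cans + medical dressings + cooking oil uses 274 of the 274 kg and totals 1842.
The closest alternative, oral rehydration salts + jerry cans + medical dressings + cooking oil + rice sacks, reaches only 1809.

1842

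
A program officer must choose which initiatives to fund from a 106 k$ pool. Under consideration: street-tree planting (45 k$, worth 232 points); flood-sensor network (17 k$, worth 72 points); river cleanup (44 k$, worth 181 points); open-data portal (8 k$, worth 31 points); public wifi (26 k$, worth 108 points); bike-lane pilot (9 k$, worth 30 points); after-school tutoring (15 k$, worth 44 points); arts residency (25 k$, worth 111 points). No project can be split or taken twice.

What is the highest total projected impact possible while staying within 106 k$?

485

Ranking by ratio (projected impact/k$): street-tree planting 5.16, arts residency 4.44, flood-sensor network 4.24, public wifi 4.15.
Filling by ratio: street-tree planting + flood-sensor network + open-data portal + bike-lane pilot + arts residency for 476, with 2 k$ left unused.
Replace open-data portal and bike-lane pilot and arts residency with river cleanup: the trade gains 9 net, giving 485 at 106 k$.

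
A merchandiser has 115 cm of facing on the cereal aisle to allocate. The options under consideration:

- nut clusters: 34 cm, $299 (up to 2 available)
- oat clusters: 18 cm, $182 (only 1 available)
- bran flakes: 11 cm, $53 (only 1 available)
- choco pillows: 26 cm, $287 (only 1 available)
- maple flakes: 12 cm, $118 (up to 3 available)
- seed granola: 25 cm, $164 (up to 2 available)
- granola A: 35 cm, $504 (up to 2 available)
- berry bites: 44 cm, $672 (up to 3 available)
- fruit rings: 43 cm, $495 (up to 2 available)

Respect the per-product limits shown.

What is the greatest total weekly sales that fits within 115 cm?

Density check — berry bites 15.27, granola A 14.40, fruit rings 11.51 are the best per cm.
Filling by ratio: choco pillows + 2×berry bites for 1631, with 1 cm left unused.
Replace choco pillows and berry bites with 2×granola A: the trade gains 49 net, giving 1680 at 114 cm.
Every other selection either busts 115 cm or exceeds an availability limit or fails to beat 1680.

1680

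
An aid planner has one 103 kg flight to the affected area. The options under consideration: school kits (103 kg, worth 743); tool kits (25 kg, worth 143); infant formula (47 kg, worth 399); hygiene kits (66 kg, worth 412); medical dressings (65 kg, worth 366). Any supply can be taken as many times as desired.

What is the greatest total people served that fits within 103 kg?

798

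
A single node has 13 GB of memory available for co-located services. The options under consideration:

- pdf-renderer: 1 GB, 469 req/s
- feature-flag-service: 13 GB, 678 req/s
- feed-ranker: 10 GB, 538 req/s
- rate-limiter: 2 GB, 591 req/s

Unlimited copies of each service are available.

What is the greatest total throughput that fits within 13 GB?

6097

Taking 13×pdf-renderer: 13 GB used, 6097 in throughput.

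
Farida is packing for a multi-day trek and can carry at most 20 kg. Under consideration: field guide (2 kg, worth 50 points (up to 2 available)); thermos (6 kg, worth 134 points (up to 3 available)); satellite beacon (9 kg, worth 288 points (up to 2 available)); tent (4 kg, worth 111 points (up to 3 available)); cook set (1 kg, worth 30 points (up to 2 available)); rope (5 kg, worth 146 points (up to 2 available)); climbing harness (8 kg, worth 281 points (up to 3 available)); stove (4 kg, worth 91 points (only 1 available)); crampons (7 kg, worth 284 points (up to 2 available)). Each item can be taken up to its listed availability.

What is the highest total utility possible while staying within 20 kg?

744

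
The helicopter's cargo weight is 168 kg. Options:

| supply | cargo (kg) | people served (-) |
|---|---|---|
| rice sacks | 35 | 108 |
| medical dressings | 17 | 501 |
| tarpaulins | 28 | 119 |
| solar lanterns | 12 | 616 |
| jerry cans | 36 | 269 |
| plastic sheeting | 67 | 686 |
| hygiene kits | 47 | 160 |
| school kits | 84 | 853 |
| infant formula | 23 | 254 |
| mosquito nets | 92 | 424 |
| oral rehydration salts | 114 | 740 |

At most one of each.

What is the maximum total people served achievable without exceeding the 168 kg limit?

2343

Filling by ratio: medical dressings + solar lanterns + jerry cans + plastic sheeting + infant formula for 2326, with 13 kg left unused.
Dropping jerry cans and plastic sheeting frees 103 kg; slotting in tarpaulins + school kits (112 kg) lifts the total to 2343 at 164 kg.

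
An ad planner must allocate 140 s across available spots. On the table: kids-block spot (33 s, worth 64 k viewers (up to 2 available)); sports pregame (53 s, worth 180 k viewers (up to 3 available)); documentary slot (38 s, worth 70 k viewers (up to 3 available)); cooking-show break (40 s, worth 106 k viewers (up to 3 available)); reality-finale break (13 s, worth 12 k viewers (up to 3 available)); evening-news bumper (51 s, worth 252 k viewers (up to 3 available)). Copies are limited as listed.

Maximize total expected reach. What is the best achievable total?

By expected reach per s: evening-news bumper 4.94, sports pregame 3.40, cooking-show break 2.65, kids-block spot 1.94 lead.
Greedy by ratio would take kids-block spot + 2×evening-news bumper: 135 s used, total 568.
Replace kids-block spot with documentary slot: the trade gains 6 net, giving 574 at 140 s.
No other feasible combination exceeds 574.

574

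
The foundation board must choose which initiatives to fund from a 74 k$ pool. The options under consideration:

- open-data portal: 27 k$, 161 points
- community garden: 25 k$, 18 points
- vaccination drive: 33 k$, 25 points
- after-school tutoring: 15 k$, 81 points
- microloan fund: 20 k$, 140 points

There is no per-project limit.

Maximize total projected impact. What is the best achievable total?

462

Greedy by ratio would take 3×microloan fund: 60 k$ used, total 420.
Replace 2×microloan fund with 2×open-data portal: the trade gains 42 net, giving 462 at 74 k$.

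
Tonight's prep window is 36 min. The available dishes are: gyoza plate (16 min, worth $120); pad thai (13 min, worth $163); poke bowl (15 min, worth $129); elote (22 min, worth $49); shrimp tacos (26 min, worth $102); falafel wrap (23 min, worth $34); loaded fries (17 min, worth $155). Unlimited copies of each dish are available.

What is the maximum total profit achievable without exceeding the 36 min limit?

Taking 2×pad thai: 26 min used, 326 in profit.
Nothing else within 36 min beats 326.

326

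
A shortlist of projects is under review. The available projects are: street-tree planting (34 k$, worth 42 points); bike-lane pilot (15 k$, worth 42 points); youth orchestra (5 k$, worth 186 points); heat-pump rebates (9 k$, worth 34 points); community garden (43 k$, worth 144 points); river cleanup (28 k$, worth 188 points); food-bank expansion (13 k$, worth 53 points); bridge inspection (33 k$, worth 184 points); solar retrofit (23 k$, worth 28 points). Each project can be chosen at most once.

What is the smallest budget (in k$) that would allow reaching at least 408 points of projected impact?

42

Need the lightest bundle worth ≥ 408.
youth orchestra + heat-pump rebates + river cleanup: 408 projected impact at 42 k$.
Any bundle with less than 42 k$ falls short of 408.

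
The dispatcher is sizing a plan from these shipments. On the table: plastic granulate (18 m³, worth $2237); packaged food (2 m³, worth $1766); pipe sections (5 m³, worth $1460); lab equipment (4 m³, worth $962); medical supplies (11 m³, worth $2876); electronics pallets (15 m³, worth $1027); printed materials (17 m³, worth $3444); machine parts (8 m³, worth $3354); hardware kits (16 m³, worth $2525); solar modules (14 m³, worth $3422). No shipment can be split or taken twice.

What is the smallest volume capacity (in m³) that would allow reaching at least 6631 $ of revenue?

Minimise m³ subject to total revenue ≥ 6631.
Taking packaged food + pipe sections + lab equipment + machine parts gives 7542 (≥ 6631) for 19 m³.
Below 19 m³ the best achievable stays under 6631.

19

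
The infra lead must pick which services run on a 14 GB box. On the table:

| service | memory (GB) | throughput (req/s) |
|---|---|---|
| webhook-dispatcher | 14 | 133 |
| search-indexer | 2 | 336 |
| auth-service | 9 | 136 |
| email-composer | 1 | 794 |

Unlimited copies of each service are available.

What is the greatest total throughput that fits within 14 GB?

Ranking by ratio (throughput/GB): email-composer 794.00, search-indexer 168.00, auth-service 15.11.
14×email-composer uses 14 of the 14 GB and totals 11116.
That's the maximum — no swap from here does better than 11116.

11116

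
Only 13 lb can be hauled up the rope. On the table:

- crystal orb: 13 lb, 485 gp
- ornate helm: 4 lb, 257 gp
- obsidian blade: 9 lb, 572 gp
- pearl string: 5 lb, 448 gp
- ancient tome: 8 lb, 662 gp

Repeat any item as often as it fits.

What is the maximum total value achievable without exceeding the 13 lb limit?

A density-first pass picks 2×pearl string — 896 at 10 lb.
The 5 lb tied up in pearl string is better spent on ancient tome — total rises to 1110 (13 lb).

1110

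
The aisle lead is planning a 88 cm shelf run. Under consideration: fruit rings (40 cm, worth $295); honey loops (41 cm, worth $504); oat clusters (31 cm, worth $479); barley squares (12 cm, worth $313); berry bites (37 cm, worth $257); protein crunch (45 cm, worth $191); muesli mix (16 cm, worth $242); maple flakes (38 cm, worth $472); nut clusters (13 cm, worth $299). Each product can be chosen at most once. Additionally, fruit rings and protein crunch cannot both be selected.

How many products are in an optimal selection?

4

Optimal total is 1358.
For example honey loops + barley squares + muesli mix + nut clusters achieves it, using 82 cm.
All optima have 4 products.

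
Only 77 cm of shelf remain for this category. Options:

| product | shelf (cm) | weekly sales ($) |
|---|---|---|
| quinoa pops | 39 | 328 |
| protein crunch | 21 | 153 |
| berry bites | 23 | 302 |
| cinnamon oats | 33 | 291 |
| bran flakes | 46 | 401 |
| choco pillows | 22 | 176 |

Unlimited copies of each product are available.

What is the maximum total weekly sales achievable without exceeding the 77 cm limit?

3×berry bites uses 69 of the 77 cm and totals 906.

906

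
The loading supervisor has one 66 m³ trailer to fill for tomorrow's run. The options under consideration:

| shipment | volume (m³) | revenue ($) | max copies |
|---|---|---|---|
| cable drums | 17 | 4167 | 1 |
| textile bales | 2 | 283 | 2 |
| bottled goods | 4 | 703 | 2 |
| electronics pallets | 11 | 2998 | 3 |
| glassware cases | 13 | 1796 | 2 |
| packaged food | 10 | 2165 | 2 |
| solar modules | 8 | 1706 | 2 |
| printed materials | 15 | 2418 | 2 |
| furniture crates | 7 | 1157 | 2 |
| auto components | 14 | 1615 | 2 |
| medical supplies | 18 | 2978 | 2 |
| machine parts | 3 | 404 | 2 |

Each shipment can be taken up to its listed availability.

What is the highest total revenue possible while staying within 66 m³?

Greedy by ratio would take cable drums + textile bales + bottled goods + 3×electronics pallets + packaged food: 66 m³ used, total 16312.
Replace textile bales and bottled goods and packaged food with 2×solar modules: the trade gains 261 net, giving 16573 at 66 m³.
Nothing else within 66 m³ beats 16573.

16573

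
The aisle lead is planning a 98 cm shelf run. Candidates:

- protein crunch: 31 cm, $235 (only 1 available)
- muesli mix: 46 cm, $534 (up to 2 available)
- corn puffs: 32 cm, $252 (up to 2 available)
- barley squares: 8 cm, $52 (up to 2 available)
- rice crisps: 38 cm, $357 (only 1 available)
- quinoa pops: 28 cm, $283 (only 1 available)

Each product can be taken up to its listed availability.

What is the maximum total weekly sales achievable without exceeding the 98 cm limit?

1068

The ratio ordering already packs tightly: 2×muesli mix, 92 cm, 1068.
That's the maximum — no swap from here does better than 1068.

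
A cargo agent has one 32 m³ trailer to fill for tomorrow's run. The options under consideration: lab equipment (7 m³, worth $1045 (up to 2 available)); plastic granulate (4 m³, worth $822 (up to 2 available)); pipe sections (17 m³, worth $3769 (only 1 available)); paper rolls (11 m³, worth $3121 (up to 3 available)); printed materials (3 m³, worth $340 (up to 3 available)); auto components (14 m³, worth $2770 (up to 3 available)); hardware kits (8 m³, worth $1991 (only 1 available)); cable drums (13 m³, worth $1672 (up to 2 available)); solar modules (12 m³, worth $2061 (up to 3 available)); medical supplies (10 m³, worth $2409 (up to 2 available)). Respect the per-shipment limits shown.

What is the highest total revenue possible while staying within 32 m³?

Density check — paper rolls 283.73, hardware kits 248.88, medical supplies 240.90, pipe sections 221.71 are the best per m³.
A density-first pass picks 2×paper rolls + hardware kits — 8233 at 30 m³.
Replace hardware kits with medical supplies: the trade gains 418 net, giving 8651 at 32 m³.

8651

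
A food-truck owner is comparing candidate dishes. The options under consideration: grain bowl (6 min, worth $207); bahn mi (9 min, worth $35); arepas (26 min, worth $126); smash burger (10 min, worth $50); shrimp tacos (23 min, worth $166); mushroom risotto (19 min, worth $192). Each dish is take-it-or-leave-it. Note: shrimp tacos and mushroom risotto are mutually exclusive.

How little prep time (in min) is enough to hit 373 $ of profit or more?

25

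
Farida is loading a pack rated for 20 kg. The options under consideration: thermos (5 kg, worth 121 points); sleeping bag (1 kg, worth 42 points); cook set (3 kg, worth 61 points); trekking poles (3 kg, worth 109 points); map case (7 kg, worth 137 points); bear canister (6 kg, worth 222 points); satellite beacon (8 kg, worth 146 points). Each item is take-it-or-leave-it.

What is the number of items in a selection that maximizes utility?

Best achievable utility is 571.
One optimal bundle: sleeping bag + cook set + trekking poles + map case + bear canister (20 kg).
Any selection reaching 571 contains exactly 5 items.

5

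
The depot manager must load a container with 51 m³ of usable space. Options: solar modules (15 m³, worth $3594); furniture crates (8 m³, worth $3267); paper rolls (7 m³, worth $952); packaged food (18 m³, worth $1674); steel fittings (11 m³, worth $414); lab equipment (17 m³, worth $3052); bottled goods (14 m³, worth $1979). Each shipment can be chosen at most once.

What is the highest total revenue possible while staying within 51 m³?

10865

The ratio ordering already packs tightly: solar modules + furniture crates + paper rolls + lab equipment, 47 m³, 10865.
The spare 4 m³ is too small for any remaining shipment, and no exchange beats 10865.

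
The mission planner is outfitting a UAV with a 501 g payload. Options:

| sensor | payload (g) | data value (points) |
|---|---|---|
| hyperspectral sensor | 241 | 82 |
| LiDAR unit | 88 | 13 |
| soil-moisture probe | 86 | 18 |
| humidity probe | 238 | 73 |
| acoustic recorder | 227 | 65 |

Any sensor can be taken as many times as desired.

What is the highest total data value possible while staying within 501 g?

164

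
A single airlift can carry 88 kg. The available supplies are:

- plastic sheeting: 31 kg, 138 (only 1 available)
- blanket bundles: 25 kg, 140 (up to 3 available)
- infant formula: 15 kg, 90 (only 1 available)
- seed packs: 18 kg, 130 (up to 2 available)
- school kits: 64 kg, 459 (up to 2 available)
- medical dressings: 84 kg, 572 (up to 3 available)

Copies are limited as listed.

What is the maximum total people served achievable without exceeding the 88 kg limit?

589

By people served per kg: seed packs 7.22, school kits 7.17, medical dressings 6.81 lead.
The ratio heuristic lands on blanket bundles + infant formula + 2×seed packs (490) but leaves 12 kg idle.
Dropping blanket bundles and infant formula and seed packs frees 58 kg; slotting in school kits (64 kg) lifts the total to 589 at 82 kg.
Nothing else within 88 kg beats 589.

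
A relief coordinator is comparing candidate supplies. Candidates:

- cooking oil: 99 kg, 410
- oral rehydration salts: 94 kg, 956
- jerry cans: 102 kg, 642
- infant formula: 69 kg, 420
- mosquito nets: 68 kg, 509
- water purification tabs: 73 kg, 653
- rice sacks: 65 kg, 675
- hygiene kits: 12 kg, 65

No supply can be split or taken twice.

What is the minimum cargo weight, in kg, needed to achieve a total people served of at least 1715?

Need the lightest bundle worth ≥ 1715.
Taking mosquito nets + water purification tabs + rice sacks gives 1837 (≥ 1715) for 206 kg.
No combination under 206 kg hits 1715.

206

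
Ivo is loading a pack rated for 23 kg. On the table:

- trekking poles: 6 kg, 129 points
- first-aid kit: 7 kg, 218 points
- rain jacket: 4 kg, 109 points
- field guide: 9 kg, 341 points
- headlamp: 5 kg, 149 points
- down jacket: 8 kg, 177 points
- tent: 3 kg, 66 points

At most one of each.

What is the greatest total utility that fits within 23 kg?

A density-first pass picks first-aid kit + field guide + headlamp — 708 at 21 kg.
Replace headlamp with rain jacket + tent: the trade gains 26 net, giving 734 at 23 kg.

734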